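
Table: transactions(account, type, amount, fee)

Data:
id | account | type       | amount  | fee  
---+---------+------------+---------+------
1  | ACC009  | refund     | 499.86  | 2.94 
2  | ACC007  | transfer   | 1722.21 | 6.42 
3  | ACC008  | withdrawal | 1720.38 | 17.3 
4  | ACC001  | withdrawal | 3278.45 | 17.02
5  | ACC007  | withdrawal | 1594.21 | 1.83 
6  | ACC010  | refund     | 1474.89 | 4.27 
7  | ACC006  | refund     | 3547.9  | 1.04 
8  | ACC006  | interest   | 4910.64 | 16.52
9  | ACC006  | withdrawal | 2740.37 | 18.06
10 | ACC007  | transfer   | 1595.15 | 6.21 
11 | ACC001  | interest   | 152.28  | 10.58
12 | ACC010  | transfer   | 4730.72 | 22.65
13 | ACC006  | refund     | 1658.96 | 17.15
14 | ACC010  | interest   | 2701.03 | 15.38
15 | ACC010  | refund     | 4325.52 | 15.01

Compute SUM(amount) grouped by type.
SELECT type, SUM(amount) as result
FROM transactions
GROUP BY type

Result:
  interest: 7763.95
  refund: 11507.13
  transfer: 8048.08
  withdrawal: 9333.41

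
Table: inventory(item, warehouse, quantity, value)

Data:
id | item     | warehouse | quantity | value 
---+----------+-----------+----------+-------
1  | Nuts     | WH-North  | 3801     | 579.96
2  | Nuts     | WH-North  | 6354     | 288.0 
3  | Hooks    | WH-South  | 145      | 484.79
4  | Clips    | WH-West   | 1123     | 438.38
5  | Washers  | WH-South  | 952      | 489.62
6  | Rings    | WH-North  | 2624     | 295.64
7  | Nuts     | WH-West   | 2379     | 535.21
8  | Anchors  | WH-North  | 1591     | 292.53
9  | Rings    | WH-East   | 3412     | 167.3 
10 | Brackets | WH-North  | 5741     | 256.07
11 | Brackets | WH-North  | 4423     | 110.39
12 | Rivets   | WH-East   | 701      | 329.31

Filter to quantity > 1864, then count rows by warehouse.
SELECT warehouse, COUNT(*)
FROM inventory
WHERE quantity > 1864
GROUP BY warehouse

Note: WHERE filters rows before grouping.

Result:
  WH-East: 1
  WH-North: 5
  WH-West: 1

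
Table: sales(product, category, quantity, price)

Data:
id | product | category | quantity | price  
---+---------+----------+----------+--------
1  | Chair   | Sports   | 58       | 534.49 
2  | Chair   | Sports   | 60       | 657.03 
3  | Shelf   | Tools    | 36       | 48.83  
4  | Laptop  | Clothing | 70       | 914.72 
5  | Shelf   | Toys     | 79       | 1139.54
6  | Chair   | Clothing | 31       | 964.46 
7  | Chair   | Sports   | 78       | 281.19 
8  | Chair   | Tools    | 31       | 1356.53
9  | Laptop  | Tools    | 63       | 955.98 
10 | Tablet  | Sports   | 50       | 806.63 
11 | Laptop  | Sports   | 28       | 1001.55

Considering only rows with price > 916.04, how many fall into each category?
SELECT category, COUNT(*)
FROM sales
WHERE price > 916.04
GROUP BY category

Note: WHERE filters rows before grouping.

Result:
  Clothing: 1
  Sports: 1
  Tools: 2
  Toys: 1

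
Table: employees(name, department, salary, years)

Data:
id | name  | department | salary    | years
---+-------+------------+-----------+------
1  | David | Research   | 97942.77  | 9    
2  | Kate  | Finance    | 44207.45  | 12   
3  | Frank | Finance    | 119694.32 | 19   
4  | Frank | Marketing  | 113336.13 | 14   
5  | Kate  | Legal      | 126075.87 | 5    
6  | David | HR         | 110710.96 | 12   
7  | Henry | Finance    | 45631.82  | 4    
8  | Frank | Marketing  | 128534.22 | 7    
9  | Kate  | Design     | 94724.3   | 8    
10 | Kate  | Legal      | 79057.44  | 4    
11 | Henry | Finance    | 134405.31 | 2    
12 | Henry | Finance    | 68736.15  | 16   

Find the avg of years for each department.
SELECT department, AVG(years) as result
FROM employees
GROUP BY department

Result:
  Design: 8.00
  Finance: 10.60
  HR: 12.00
  Legal: 4.50
  Marketing: 10.50
  Research: 9.00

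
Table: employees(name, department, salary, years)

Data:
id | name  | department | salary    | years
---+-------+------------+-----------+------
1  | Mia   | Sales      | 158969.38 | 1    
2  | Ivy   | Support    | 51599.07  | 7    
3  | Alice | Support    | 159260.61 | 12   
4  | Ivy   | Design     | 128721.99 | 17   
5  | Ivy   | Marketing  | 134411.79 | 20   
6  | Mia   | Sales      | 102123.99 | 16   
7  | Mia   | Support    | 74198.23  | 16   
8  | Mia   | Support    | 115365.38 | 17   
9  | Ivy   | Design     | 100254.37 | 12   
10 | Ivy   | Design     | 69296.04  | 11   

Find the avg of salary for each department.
SELECT department, AVG(salary) as result
FROM employees
GROUP BY department

Result:
  Design: 99424.13
  Marketing: 134411.79
  Sales: 130546.69
  Support: 100105.82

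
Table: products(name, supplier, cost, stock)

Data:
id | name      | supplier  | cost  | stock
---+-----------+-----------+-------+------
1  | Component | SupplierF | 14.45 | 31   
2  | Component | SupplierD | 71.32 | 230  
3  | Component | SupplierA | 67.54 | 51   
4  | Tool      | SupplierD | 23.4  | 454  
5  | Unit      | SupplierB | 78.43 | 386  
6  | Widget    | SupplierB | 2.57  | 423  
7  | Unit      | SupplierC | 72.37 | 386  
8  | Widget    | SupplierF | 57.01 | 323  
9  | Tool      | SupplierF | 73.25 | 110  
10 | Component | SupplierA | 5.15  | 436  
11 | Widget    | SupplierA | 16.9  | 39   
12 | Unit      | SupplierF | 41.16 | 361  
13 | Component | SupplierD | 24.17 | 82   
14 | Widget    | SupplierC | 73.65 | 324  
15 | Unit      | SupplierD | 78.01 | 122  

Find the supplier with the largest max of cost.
SELECT supplier, MAX(cost) as val
FROM products
GROUP BY supplier
ORDER BY val DESC
LIMIT 1

Result: SupplierB with max(cost) = 78.43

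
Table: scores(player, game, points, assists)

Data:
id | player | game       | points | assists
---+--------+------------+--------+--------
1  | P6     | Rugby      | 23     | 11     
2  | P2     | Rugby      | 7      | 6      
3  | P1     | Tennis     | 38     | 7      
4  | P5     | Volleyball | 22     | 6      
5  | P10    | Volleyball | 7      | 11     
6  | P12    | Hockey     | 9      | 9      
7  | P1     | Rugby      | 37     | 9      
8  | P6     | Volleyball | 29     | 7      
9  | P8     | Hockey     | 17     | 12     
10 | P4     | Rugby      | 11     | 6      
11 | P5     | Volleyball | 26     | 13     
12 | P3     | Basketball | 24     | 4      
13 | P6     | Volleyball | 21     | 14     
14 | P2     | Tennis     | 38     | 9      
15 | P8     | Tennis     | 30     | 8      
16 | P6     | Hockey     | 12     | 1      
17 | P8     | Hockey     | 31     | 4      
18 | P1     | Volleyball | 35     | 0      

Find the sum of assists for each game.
SELECT game, SUM(assists) as result
FROM scores
GROUP BY game

Result:
  Basketball: 4
  Hockey: 26
  Rugby: 32
  Tennis: 24
  Volleyball: 51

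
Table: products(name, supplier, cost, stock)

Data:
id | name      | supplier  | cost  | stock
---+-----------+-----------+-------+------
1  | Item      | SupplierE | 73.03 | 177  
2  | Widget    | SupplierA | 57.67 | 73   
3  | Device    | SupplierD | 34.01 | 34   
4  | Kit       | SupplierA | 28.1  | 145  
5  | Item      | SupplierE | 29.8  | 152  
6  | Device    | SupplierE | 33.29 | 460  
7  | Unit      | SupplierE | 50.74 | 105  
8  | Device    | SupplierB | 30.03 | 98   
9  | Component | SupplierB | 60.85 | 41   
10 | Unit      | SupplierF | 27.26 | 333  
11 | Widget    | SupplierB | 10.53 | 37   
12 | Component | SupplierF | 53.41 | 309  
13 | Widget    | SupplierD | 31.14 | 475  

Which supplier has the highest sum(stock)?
SELECT supplier, SUM(stock) as val
FROM products
GROUP BY supplier
ORDER BY val DESC
LIMIT 1

Result: SupplierE with sum(stock) = 894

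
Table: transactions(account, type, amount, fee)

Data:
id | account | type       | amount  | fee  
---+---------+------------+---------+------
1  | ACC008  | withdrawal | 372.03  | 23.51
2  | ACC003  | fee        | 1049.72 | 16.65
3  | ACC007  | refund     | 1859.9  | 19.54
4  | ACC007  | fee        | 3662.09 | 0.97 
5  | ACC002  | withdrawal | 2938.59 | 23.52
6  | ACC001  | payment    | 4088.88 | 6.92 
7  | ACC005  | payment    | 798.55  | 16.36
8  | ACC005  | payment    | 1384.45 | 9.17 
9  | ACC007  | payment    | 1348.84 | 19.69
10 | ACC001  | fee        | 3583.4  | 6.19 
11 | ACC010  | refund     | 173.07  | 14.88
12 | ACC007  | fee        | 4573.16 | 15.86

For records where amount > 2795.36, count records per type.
SELECT type, COUNT(*)
FROM transactions
WHERE amount > 2795.36
GROUP BY type

Note: WHERE filters rows before grouping.

Result:
  fee: 3
  payment: 1
  withdrawal: 1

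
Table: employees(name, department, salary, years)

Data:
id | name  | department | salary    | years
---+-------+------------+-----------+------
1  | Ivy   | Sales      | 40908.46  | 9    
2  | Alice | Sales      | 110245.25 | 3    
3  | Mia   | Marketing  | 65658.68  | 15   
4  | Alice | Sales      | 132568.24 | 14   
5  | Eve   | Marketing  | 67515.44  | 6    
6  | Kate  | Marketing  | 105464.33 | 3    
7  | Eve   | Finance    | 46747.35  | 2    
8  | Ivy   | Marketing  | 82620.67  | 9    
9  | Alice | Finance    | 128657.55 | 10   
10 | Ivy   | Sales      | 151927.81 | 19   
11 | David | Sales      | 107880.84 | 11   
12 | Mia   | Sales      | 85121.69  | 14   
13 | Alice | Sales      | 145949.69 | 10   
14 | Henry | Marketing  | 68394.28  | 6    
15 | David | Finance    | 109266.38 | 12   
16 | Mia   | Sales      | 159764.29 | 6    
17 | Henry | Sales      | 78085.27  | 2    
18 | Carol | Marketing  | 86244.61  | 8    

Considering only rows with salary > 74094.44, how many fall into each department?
SELECT department, COUNT(*)
FROM employees
WHERE salary > 74094.44
GROUP BY department

Note: WHERE filters rows before grouping.

Result:
  Finance: 2
  Marketing: 3
  Sales: 8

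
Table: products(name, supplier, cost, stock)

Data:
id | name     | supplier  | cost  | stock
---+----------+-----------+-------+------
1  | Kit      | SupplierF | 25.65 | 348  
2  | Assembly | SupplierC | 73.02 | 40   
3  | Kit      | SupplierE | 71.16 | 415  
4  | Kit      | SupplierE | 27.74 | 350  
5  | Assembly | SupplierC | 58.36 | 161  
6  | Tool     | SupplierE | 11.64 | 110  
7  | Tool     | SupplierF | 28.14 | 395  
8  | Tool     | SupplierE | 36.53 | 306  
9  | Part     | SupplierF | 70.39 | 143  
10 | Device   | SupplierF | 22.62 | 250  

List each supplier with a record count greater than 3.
SELECT supplier, COUNT(*) as cnt
FROM products
GROUP BY supplier
HAVING COUNT(*) > 3

Result:
  SupplierE: 4
  SupplierF: 4

Note: HAVING filters groups after aggregation, WHERE filters rows before.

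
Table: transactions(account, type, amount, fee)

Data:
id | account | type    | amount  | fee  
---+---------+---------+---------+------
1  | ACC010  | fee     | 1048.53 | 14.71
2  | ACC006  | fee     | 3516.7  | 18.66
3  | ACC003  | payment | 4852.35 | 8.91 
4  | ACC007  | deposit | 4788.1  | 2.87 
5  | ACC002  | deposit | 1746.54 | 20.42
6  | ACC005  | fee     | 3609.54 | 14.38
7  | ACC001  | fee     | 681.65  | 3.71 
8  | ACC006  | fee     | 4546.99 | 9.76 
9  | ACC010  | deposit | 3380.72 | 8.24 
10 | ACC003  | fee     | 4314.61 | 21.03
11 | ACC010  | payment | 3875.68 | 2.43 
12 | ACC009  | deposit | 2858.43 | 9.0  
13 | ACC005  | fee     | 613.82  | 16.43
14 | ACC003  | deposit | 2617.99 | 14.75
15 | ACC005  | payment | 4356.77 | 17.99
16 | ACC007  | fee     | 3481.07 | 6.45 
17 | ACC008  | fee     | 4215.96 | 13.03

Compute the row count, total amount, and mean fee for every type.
SELECT type,
       COUNT(*) as cnt,
       SUM(amount) as total_amount,
       AVG(fee) as avg_fee
FROM transactions
GROUP BY type

Result:
  deposit: 5 records, 15391.78 total amount, 11.06 avg fee
  fee: 9 records, 26028.87 total amount, 13.13 avg fee
  payment: 3 records, 13084.80 total amount, 9.78 avg fee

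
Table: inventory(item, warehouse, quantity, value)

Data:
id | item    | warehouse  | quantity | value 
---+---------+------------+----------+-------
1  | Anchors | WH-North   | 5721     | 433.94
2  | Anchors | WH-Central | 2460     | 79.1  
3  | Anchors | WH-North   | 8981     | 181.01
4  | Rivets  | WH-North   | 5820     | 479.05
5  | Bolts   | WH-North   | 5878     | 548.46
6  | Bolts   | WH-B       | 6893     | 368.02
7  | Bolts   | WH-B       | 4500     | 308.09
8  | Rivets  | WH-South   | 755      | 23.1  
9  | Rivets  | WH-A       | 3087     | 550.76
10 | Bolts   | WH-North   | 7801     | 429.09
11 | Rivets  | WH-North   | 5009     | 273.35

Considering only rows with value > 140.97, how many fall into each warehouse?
SELECT warehouse, COUNT(*)
FROM inventory
WHERE value > 140.97
GROUP BY warehouse

Note: WHERE filters rows before grouping.

Result:
  WH-A: 1
  WH-B: 2
  WH-North: 6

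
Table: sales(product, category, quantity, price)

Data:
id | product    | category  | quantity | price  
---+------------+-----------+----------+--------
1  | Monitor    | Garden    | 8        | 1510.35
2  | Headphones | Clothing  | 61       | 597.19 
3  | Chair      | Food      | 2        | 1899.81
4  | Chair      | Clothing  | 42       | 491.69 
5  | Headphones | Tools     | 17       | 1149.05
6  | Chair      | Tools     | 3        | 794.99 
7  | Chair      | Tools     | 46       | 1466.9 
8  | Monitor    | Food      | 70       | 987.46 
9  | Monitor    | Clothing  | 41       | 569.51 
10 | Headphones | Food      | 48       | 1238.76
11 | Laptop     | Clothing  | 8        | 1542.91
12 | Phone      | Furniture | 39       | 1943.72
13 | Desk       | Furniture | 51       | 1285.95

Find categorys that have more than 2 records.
SELECT category, COUNT(*) as cnt
FROM sales
GROUP BY category
HAVING COUNT(*) > 2

Result:
  Clothing: 4
  Food: 3
  Tools: 3

Note: HAVING filters groups after aggregation, WHERE filters rows before.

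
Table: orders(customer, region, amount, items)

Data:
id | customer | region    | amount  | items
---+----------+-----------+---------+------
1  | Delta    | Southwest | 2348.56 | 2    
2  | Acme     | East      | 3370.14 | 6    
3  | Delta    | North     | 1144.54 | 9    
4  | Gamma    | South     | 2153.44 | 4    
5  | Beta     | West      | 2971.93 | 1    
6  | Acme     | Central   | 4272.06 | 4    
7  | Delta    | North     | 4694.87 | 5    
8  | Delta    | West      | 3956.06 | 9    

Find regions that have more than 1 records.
SELECT region, COUNT(*) as cnt
FROM orders
GROUP BY region
HAVING COUNT(*) > 1

Result:
  North: 2
  West: 2

Note: HAVING filters groups after aggregation, WHERE filters rows before.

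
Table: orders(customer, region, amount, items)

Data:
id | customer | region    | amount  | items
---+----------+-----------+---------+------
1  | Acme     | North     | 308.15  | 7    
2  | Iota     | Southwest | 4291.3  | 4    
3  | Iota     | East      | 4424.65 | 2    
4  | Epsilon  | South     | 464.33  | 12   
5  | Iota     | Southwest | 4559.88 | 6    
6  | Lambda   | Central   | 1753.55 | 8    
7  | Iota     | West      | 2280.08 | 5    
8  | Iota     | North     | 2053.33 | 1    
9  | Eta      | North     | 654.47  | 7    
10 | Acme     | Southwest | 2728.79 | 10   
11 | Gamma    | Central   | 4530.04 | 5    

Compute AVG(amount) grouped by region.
SELECT region, AVG(amount) as result
FROM orders
GROUP BY region

Result:
  Central: 3141.80
  East: 4424.65
  North: 1005.32
  South: 464.33
  Southwest: 3859.99
  West: 2280.08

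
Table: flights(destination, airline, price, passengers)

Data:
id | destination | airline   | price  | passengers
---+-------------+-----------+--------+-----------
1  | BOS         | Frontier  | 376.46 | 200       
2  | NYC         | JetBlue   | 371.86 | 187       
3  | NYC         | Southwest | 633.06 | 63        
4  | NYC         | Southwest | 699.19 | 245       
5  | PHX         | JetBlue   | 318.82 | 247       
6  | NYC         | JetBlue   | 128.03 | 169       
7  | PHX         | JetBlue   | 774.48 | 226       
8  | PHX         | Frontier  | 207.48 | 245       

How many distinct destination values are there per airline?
SELECT airline, COUNT(DISTINCT destination)
FROM flights
GROUP BY airline

Result:
  Frontier: 2 distinct
  JetBlue: 2 distinct
  Southwest: 1 distinct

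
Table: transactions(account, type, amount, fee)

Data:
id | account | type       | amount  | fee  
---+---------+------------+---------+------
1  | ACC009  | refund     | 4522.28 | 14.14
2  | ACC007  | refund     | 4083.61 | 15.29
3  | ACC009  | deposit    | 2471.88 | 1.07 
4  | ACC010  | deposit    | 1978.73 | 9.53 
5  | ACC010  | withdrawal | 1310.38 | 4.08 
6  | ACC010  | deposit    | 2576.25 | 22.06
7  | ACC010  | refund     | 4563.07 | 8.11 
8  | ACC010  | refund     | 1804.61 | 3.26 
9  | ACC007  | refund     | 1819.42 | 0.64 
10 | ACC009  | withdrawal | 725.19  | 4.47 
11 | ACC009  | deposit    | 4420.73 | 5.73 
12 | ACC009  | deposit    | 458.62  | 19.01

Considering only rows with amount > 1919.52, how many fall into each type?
SELECT type, COUNT(*)
FROM transactions
WHERE amount > 1919.52
GROUP BY type

Note: WHERE filters rows before grouping.

Result:
  deposit: 4
  refund: 3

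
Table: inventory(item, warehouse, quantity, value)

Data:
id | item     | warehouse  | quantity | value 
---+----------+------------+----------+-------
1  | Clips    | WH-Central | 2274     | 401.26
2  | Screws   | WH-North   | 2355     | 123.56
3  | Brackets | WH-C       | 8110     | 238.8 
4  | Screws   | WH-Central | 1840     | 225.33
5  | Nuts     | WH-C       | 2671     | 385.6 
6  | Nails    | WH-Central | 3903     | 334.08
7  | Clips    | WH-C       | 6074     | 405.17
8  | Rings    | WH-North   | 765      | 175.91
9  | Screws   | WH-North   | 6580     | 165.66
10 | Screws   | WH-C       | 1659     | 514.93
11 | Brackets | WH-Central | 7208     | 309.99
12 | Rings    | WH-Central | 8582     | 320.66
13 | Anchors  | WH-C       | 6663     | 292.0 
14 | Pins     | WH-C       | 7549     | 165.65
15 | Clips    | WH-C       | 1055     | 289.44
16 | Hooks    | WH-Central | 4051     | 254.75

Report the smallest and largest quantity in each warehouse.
SELECT warehouse, MIN(quantity), MAX(quantity)
FROM inventory
GROUP BY warehouse

Result:
  WH-C: min=1055, max=8110
  WH-Central: min=1840, max=8582
  WH-North: min=765, max=6580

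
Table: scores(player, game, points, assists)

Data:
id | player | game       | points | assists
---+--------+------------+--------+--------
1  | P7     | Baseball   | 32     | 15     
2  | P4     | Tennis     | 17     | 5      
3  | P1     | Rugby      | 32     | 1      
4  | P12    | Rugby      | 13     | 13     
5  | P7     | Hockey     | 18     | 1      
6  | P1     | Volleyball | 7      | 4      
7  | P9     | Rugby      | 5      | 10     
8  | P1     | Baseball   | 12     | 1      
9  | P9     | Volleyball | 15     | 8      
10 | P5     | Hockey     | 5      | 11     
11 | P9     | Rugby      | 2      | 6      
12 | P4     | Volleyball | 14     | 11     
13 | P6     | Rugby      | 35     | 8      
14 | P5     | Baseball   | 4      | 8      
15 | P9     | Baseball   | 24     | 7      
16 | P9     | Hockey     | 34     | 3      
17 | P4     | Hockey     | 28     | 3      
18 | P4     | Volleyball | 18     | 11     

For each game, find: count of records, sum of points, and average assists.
SELECT game,
       COUNT(*) as cnt,
       SUM(points) as total_points,
       AVG(assists) as avg_assists
FROM scores
GROUP BY game

Result:
  Baseball: 4 records, 72 total points, 7.75 avg assists
  Hockey: 4 records, 85 total points, 4.50 avg assists
  Rugby: 5 records, 87 total points, 7.60 avg assists
  Tennis: 1 records, 17 total points, 5.00 avg assists
  Volleyball: 4 records, 54 total points, 8.50 avg assists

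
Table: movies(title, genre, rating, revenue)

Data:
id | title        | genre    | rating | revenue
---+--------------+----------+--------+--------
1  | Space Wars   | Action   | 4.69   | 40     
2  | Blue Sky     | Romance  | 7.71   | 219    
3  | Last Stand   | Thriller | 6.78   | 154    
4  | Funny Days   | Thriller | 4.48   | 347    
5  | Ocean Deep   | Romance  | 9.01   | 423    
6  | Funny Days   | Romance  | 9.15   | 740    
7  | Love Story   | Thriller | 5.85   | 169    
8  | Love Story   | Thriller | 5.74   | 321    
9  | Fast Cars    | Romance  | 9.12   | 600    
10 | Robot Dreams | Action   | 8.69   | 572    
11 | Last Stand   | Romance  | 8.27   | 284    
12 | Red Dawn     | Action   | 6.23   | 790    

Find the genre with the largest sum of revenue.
SELECT genre, SUM(revenue) as val
FROM movies
GROUP BY genre
ORDER BY val DESC
LIMIT 1

Result: Romance with sum(revenue) = 2266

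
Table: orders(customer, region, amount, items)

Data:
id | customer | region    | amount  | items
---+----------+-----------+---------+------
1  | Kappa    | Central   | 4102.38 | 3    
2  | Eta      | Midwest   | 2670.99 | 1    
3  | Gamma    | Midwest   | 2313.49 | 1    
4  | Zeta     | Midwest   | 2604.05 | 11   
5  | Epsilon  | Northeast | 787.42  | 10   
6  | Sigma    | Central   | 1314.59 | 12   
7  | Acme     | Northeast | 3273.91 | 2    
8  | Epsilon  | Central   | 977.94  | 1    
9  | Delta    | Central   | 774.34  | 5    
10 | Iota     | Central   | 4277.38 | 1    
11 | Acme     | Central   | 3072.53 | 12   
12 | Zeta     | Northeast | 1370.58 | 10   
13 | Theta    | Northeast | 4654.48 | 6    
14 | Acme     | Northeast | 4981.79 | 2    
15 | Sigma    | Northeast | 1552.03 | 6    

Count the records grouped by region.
SELECT region, COUNT(*) as count
FROM orders
GROUP BY region

Result:
  Central: 6
  Midwest: 3
  Northeast: 6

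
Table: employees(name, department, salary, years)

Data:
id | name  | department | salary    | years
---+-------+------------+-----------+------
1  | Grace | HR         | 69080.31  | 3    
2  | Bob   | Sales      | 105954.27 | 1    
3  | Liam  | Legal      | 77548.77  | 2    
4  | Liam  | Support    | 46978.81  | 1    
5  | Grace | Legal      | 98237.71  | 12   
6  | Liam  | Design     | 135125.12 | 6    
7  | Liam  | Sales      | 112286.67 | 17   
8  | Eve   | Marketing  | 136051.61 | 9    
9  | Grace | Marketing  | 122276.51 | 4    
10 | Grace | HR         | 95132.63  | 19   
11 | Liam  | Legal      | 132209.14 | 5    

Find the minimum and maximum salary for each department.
SELECT department, MIN(salary), MAX(salary)
FROM employees
GROUP BY department

Result:
  Design: min=135125.12, max=135125.12
  HR: min=69080.31, max=95132.63
  Legal: min=77548.77, max=132209.14
  Marketing: min=122276.51, max=136051.61
  Sales: min=105954.27, max=112286.67
  Support: min=46978.81, max=46978.81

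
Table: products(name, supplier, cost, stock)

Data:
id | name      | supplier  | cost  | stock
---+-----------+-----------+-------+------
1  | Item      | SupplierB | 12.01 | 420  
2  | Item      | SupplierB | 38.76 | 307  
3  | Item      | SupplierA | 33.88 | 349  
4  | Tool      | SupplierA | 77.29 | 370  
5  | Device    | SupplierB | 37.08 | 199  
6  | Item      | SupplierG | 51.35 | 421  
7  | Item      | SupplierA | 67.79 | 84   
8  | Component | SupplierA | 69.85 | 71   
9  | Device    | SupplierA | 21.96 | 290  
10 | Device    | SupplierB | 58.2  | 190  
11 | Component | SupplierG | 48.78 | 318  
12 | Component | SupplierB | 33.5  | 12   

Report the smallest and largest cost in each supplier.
SELECT supplier, MIN(cost), MAX(cost)
FROM products
GROUP BY supplier

Result:
  SupplierA: min=21.96, max=77.29
  SupplierB: min=12.01, max=58.20
  SupplierG: min=48.78, max=51.35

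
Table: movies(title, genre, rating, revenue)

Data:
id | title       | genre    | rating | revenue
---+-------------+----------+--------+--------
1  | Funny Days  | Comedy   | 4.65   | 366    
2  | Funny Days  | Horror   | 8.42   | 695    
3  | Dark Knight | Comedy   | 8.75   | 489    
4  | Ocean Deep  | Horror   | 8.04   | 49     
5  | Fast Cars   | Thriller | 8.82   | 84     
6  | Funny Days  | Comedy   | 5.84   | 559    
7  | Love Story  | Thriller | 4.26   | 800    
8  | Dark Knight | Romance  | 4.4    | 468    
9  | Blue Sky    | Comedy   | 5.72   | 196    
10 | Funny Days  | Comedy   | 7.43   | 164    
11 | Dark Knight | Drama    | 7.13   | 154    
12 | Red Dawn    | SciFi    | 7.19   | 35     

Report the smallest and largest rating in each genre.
SELECT genre, MIN(rating), MAX(rating)
FROM movies
GROUP BY genre

Result:
  Comedy: min=4.65, max=8.75
  Drama: min=7.13, max=7.13
  Horror: min=8.04, max=8.42
  Romance: min=4.40, max=4.40
  SciFi: min=7.19, max=7.19
  Thriller: min=4.26, max=8.82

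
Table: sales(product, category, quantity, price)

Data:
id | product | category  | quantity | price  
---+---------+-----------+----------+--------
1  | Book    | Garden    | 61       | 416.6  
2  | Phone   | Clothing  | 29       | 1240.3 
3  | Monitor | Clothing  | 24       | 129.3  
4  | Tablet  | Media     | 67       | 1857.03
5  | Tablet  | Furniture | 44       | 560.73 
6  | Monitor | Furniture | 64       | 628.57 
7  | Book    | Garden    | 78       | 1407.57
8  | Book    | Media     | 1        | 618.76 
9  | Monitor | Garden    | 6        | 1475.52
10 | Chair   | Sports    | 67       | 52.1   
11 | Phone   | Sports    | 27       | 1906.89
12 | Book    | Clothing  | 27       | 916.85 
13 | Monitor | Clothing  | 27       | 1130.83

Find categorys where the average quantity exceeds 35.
SELECT category, AVG(quantity)
FROM sales
GROUP BY category
HAVING AVG(quantity) > 35

Result:
  Furniture: avg=54.00
  Garden: avg=48.33
  Sports: avg=47.00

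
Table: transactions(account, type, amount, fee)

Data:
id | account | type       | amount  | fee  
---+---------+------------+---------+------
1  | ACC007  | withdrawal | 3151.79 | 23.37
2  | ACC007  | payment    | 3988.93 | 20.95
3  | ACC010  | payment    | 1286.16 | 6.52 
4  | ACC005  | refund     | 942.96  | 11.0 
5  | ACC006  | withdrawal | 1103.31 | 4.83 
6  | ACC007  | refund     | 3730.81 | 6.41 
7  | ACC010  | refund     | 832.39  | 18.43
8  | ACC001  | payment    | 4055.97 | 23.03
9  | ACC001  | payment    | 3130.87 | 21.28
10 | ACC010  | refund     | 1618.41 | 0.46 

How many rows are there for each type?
SELECT type, COUNT(*) as count
FROM transactions
GROUP BY type

Result:
  payment: 4
  refund: 4
  withdrawal: 2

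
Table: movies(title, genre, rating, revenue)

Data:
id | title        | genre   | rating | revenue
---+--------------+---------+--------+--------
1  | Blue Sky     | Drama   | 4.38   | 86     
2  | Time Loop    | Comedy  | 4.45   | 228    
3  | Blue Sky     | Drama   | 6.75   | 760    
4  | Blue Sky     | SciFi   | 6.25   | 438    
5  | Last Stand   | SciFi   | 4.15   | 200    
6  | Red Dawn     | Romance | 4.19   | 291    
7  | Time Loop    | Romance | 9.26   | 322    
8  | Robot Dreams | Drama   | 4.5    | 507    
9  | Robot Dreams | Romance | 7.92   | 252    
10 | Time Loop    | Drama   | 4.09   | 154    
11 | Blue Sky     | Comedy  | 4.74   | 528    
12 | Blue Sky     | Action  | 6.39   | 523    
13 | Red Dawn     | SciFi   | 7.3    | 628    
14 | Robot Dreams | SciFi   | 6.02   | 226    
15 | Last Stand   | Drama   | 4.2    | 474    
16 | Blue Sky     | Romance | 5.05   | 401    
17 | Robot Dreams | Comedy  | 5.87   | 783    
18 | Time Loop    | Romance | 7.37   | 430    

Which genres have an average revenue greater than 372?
SELECT genre, AVG(revenue)
FROM movies
GROUP BY genre
HAVING AVG(revenue) > 372

Result:
  Action: avg=523.00
  Comedy: avg=513.00
  Drama: avg=396.20
  SciFi: avg=373.00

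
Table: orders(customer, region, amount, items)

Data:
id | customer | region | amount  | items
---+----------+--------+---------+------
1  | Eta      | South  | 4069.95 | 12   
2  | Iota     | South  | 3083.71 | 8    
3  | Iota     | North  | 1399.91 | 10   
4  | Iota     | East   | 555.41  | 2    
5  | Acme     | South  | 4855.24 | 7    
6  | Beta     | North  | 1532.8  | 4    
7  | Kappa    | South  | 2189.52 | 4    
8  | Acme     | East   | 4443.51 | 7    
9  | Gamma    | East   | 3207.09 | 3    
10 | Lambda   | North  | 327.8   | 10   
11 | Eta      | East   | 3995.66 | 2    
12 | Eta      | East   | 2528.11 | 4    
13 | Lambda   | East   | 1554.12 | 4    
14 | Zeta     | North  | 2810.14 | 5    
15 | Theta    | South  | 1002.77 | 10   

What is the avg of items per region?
SELECT region, AVG(items) as result
FROM orders
GROUP BY region

Result:
  East: 3.67
  North: 7.25
  South: 8.20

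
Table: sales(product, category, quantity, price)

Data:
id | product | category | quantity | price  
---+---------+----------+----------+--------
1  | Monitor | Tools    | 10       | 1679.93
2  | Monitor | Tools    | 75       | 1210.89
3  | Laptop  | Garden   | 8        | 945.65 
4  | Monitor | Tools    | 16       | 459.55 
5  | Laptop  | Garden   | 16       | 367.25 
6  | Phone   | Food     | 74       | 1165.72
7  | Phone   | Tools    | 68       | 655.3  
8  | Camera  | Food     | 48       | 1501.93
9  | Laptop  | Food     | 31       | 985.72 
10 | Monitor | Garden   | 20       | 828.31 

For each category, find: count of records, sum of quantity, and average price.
SELECT category,
       COUNT(*) as cnt,
       SUM(quantity) as total_quantity,
       AVG(price) as avg_price
FROM sales
GROUP BY category

Result:
  Food: 3 records, 153 total quantity, 1217.79 avg price
  Garden: 3 records, 44 total quantity, 713.74 avg price
  Tools: 4 records, 169 total quantity, 1001.42 avg price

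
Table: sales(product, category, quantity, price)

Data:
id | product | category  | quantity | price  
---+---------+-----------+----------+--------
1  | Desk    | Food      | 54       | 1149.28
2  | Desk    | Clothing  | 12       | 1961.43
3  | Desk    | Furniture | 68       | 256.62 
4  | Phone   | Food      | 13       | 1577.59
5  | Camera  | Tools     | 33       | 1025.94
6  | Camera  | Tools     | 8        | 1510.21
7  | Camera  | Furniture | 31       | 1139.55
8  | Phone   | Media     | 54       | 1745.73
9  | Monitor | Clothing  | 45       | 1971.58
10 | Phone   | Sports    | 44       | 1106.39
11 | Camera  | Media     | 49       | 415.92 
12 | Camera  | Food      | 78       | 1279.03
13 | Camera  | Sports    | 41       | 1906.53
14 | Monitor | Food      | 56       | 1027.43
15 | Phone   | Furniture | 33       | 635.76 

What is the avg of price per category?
SELECT category, AVG(price) as result
FROM sales
GROUP BY category

Result:
  Clothing: 1966.51
  Food: 1258.33
  Furniture: 677.31
  Media: 1080.83
  Sports: 1506.46
  Tools: 1268.08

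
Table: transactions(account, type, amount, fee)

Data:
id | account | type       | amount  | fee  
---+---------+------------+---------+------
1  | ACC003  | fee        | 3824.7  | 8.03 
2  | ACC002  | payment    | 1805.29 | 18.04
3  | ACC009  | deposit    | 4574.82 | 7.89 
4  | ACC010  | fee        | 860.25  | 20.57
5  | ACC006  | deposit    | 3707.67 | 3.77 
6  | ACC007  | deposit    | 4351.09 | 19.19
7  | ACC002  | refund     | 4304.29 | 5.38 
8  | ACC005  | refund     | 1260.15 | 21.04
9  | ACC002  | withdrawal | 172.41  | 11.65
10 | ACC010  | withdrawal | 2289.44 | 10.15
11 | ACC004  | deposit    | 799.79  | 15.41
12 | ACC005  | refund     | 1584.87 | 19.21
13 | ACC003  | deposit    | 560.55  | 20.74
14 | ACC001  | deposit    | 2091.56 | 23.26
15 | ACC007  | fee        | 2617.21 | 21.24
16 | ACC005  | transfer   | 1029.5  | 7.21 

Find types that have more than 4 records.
SELECT type, COUNT(*) as cnt
FROM transactions
GROUP BY type
HAVING COUNT(*) > 4

Result:
  deposit: 6

Note: HAVING filters groups after aggregation, WHERE filters rows before.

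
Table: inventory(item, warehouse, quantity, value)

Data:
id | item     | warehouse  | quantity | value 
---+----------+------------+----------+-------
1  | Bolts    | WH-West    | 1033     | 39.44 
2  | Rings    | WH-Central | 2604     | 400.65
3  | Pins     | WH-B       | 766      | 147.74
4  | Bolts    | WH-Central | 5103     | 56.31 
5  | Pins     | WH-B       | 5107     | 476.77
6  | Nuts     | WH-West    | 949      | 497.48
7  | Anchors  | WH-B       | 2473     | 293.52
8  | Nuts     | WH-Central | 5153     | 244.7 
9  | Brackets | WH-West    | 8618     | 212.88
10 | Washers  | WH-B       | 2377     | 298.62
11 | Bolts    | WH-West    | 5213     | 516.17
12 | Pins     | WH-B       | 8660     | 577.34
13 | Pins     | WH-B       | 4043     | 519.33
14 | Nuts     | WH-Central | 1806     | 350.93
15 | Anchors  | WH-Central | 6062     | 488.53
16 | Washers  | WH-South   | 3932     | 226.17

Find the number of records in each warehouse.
SELECT warehouse, COUNT(*) as count
FROM inventory
GROUP BY warehouse

Result:
  WH-B: 6
  WH-Central: 5
  WH-South: 1
  WH-West: 4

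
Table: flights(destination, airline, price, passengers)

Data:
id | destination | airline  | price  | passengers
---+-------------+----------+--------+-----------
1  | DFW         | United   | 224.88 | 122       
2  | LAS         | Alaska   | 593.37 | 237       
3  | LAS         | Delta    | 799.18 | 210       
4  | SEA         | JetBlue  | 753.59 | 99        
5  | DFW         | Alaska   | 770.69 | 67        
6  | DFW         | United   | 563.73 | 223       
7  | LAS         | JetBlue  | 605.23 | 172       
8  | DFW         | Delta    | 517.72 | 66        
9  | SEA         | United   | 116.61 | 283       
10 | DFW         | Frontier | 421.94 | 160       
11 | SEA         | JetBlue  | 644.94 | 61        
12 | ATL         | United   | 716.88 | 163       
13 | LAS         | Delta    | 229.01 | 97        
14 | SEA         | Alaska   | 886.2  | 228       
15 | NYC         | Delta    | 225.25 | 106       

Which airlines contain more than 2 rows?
SELECT airline, COUNT(*) as cnt
FROM flights
GROUP BY airline
HAVING COUNT(*) > 2

Result:
  Alaska: 3
  Delta: 4
  JetBlue: 3
  United: 4

Note: HAVING filters groups after aggregation, WHERE filters rows before.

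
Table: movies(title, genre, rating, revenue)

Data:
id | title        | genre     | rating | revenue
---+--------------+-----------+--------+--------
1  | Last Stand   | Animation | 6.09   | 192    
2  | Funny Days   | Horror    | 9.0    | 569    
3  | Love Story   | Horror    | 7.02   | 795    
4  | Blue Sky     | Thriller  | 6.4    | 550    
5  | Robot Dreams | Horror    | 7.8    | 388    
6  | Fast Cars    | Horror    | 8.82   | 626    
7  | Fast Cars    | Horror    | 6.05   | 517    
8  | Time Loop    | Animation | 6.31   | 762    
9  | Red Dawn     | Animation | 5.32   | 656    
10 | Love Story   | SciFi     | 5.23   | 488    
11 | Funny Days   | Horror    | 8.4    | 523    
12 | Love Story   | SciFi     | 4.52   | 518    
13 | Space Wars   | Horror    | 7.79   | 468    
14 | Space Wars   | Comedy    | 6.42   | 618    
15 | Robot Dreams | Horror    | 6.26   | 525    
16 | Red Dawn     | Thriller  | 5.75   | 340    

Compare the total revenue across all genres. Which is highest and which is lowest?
SELECT genre, SUM(revenue)
FROM movies
GROUP BY genre
ORDER BY SUM(revenue)

All groups:
  Comedy: 618
  Thriller: 890
  SciFi: 1006
  Animation: 1610
  Horror: 4411

Highest: Horror (4411)
Lowest: Comedy (618)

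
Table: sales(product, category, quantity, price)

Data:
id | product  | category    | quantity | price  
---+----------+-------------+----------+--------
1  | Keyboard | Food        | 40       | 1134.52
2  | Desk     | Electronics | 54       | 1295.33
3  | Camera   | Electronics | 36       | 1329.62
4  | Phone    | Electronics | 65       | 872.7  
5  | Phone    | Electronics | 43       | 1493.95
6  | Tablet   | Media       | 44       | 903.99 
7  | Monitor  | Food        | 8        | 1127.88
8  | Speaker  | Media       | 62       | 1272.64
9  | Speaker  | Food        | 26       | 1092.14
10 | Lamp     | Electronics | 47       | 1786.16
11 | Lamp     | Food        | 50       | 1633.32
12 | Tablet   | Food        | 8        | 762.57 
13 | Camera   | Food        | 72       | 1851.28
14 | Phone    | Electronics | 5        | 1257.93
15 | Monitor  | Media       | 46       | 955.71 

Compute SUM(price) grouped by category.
SELECT category, SUM(price) as result
FROM sales
GROUP BY category

Result:
  Electronics: 8035.69
  Food: 7601.71
  Media: 3132.34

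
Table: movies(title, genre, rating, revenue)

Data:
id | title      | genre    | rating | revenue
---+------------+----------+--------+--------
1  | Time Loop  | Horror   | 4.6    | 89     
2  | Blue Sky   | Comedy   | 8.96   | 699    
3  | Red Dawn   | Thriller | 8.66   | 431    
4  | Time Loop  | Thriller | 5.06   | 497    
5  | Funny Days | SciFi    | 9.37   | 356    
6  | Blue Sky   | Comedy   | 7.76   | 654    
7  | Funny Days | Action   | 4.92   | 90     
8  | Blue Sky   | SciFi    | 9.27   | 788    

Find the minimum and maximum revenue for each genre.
SELECT genre, MIN(revenue), MAX(revenue)
FROM movies
GROUP BY genre

Result:
  Action: min=90, max=90
  Comedy: min=654, max=699
  Horror: min=89, max=89
  SciFi: min=356, max=788
  Thriller: min=431, max=497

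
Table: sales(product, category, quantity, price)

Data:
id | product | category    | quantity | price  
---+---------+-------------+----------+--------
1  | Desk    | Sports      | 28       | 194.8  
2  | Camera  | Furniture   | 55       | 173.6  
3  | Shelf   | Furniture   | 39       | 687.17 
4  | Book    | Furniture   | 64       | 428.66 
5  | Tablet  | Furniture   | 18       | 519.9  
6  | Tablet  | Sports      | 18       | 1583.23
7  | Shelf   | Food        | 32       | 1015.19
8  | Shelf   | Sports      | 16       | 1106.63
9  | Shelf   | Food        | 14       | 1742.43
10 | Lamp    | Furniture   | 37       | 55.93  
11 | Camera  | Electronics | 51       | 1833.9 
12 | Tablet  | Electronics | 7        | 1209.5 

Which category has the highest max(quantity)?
SELECT category, MAX(quantity) as val
FROM sales
GROUP BY category
ORDER BY val DESC
LIMIT 1

Result: Furniture with max(quantity) = 64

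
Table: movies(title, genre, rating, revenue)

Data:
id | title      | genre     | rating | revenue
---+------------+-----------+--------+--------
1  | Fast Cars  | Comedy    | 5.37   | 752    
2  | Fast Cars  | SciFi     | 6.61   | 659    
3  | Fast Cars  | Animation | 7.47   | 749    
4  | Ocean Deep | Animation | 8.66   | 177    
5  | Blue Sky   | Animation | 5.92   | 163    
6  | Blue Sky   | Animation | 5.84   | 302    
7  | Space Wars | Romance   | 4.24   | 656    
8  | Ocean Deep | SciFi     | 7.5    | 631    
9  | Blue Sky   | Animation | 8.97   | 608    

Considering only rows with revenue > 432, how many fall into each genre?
SELECT genre, COUNT(*)
FROM movies
WHERE revenue > 432
GROUP BY genre

Note: WHERE filters rows before grouping.

Result:
  Animation: 2
  Comedy: 1
  Romance: 1
  SciFi: 2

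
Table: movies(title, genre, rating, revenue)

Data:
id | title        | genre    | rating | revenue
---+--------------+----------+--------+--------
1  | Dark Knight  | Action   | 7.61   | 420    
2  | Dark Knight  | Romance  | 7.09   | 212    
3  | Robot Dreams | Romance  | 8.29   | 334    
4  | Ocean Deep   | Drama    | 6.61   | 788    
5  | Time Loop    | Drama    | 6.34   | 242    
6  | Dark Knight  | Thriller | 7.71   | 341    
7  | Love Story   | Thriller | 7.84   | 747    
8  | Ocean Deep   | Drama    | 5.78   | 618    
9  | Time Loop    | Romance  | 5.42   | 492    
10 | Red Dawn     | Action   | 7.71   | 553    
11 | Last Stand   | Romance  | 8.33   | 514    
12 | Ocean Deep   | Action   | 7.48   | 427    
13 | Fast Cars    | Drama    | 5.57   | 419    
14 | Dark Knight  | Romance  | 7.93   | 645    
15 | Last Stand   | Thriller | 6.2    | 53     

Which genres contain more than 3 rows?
SELECT genre, COUNT(*) as cnt
FROM movies
GROUP BY genre
HAVING COUNT(*) > 3

Result:
  Drama: 4
  Romance: 5

Note: HAVING filters groups after aggregation, WHERE filters rows before.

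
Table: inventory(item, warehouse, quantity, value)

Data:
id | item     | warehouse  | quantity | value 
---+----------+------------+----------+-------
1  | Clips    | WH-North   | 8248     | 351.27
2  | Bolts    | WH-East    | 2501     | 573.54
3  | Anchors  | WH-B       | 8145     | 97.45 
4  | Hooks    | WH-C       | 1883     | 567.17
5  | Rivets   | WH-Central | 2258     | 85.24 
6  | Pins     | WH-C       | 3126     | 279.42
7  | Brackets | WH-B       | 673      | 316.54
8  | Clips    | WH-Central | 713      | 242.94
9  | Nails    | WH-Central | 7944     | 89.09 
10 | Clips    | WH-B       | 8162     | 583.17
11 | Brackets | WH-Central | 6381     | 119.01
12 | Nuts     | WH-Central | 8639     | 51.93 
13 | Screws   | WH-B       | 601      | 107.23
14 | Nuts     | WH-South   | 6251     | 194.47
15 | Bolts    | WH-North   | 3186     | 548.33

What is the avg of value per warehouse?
SELECT warehouse, AVG(value) as result
FROM inventory
GROUP BY warehouse

Result:
  WH-B: 276.10
  WH-C: 423.30
  WH-Central: 117.64
  WH-East: 573.54
  WH-North: 449.80
  WH-South: 194.47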